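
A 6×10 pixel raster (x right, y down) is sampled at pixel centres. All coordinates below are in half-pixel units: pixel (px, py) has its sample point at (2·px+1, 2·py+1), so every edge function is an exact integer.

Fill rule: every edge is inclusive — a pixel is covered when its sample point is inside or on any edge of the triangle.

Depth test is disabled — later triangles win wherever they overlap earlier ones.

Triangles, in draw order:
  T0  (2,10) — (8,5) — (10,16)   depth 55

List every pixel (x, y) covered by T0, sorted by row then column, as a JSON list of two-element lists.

T0:
  2·area = 76
  edge (2, 10)→(8, 5): d=(6,-5) inclusive
  edge (8, 5)→(10, 16): d=(2,11) inclusive
  edge (10, 16)→(2, 10): d=(-8,-6) inclusive
    (3,3)@(7, 7): e=[7,15,54] → █
    (4,3)@(9, 7): e=[17,-7,66] → ·
    (2,4)@(5, 9): e=[9,41,26] → █
    (4,4)@(9, 9): e=[29,-3,50] → ·
    (2,5)@(5, 11): e=[21,45,10] → █
    (4,5)@(9, 11): e=[41,1,34] → █
    (5,5)@(11, 11): e=[51,-21,46] → ·
    (2,6)@(5, 13): e=[33,49,-6] → ·
    (3,6)@(7, 13): e=[43,27,6] → █
    (5,6)@(11, 13): e=[63,-17,30] → ·
    (3,7)@(7, 15): e=[55,31,-10] → ·
    (4,7)@(9, 15): e=[65,9,2] → █
  covered (9 px):
    · · · · · ·
    · · · · · ·
    · · · · · ·
    · · · █ · ·
    · · █ █ · ·
    · · █ █ █ ·
    · · · █ █ ·
    · · · · █ ·
    · · · · · ·
    · · · · · ·

Result: [[3,3],[2,4],[3,4],[2,5],[3,5],[4,5],[3,6],[4,6],[4,7]]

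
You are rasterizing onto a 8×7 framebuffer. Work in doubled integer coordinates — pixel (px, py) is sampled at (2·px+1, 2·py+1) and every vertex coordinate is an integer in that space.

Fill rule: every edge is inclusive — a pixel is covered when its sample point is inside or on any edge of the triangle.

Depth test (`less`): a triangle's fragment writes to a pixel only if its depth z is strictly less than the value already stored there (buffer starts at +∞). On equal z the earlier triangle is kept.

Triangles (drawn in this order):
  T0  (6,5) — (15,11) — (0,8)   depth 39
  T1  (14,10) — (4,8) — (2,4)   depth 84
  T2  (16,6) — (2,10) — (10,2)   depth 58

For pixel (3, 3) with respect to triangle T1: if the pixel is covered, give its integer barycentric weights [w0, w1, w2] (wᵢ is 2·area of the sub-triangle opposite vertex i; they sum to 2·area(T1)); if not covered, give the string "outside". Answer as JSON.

T0:
  2·area = 63
  edge (6, 5)→(15, 11): d=(9,6) inclusive
  edge (15, 11)→(0, 8): d=(-15,-3) inclusive
  edge (0, 8)→(6, 5): d=(6,-3) inclusive
    (1,1)@(3, 3): e=[0,84,-21] → ·  [on edge]
    (1,3)@(3, 7): e=[36,24,3] → #
    (2,3)@(5, 7): e=[24,30,9] → #
    (3,3)@(7, 7): e=[12,36,15] → #
    (4,3)@(9, 7): e=[0,42,21] → #  [on edge]
    (5,3)@(11, 7): e=[-12,48,27] → ·
    (1,4)@(3, 9): e=[54,-6,15] → ·
    (2,4)@(5, 9): e=[42,0,21] → #  [on edge]
    (5,4)@(11, 9): e=[6,18,39] → #
    (6,4)@(13, 9): e=[-6,24,45] → ·
    (2,5)@(5, 11): e=[60,-30,33] → ·
    (3,5)@(7, 11): e=[48,-24,39] → ·
    (7,5)@(15, 11): e=[0,0,63] → #  [on edge]
  covered (9 px):
    · · · · · · · ·
    · · · · · · · ·
    · · · · · · · ·
    · # # # # · · ·
    · · # # # # · ·
    · · · · · · · #
    · · · · · · · ·
T1:
  2·area = 36
  edge (14, 10)→(4, 8): d=(-10,-2) inclusive
  edge (4, 8)→(2, 4): d=(-2,-4) inclusive
  edge (2, 4)→(14, 10): d=(12,6) inclusive
    (1,2)@(3, 5): e=[28,2,6] → #
    (2,2)@(5, 5): e=[32,10,-6] → ·
    (1,3)@(3, 7): e=[8,-2,30] → ·
    (2,3)@(5, 7): e=[12,6,18] → #
    (3,3)@(7, 7): e=[16,14,6] → #
    (4,3)@(9, 7): e=[20,22,-6] → ·
    (2,4)@(5, 9): e=[-8,2,42] → ·
    (3,4)@(7, 9): e=[-4,10,30] → ·
    (4,4)@(9, 9): e=[0,18,18] → #  [on edge]
    (5,4)@(11, 9): e=[4,26,6] → #
    (6,4)@(13, 9): e=[8,34,-6] → ·
    (4,5)@(9, 11): e=[-20,14,42] → ·
  covered (5 px):
    · · · · · · · ·
    · · · · · · · ·
    · # · · · · · ·
    · · # # · · · ·
    · · · · # # · ·
    · · · · · · · ·
    · · · · · · · ·
T2:
  2·area = 80
  edge (16, 6)→(2, 10): d=(-14,4) inclusive
  edge (2, 10)→(10, 2): d=(8,-8) inclusive
  edge (10, 2)→(16, 6): d=(6,4) inclusive
    (5,0)@(11, 1): e=[90,0,-10] → ·  [on edge]
    (4,1)@(9, 3): e=[70,0,10] → #  [on edge]
    (5,1)@(11, 3): e=[62,16,2] → #
    (6,1)@(13, 3): e=[54,32,-6] → ·
    (3,2)@(7, 5): e=[50,0,30] → #  [on edge]
    (6,2)@(13, 5): e=[26,48,6] → #
    (7,2)@(15, 5): e=[18,64,-2] → ·
    (2,3)@(5, 7): e=[30,0,50] → #  [on edge]
    (6,3)@(13, 7): e=[-2,64,18] → ·
    (1,4)@(3, 9): e=[10,0,70] → #  [on edge]
    (3,4)@(7, 9): e=[-6,32,54] → ·
    (4,4)@(9, 9): e=[-14,48,46] → ·
    (0,5)@(1, 11): e=[-10,0,90] → ·  [on edge]
  covered (12 px):
    · · · · · · · ·
    · · · · # # · ·
    · · · # # # # ·
    · · # # # # · ·
    · # # · · · · ·
    · · · · · · · ·
    · · · · · · · ·

Final: [14,6,16]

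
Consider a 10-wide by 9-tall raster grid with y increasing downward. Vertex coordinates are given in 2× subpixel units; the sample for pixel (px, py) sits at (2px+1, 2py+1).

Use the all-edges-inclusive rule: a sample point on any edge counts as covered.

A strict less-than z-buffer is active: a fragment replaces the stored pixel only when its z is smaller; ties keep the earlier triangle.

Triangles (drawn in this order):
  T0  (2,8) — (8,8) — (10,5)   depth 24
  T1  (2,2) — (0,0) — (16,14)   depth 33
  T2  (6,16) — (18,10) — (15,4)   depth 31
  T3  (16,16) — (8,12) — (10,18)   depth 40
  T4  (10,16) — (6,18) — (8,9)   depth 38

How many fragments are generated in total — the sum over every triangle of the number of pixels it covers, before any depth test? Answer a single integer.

T0:
  2·area = 18  (B↔C swapped to make it positive)
  edge (2, 8)→(10, 5): d=(8,-3) inclusive
  edge (10, 5)→(8, 8): d=(-2,3) inclusive
  edge (8, 8)→(2, 8): d=(-6,0) inclusive
    (2,3)@(5, 7): e=[1,11,6] → █
    (3,3)@(7, 7): e=[7,5,6] → █
    (4,3)@(9, 7): e=[13,-1,6] → ·
    (2,4)@(5, 9): e=[17,7,-6] → ·
    (3,4)@(7, 9): e=[23,1,-6] → ·
  covered (2 px):
    · · · · · · · · · ·
    · · · · · · · · · ·
    · · · · · · · · · ·
    · · █ █ · · · · · ·
    · · · · · · · · · ·
    · · · · · · · · · ·
    · · · · · · · · · ·
    · · · · · · · · · ·
    · · · · · · · · · ·
T1:
  2·area = 4
  edge (2, 2)→(0, 0): d=(-2,-2) inclusive
  edge (0, 0)→(16, 14): d=(16,14) inclusive
  edge (16, 14)→(2, 2): d=(-14,-12) inclusive
    (0,0)@(1, 1): e=[0,2,2] → █  [on edge]
    (1,0)@(3, 1): e=[4,-26,26] → ·
    (0,1)@(1, 3): e=[-4,34,-26] → ·
    (1,1)@(3, 3): e=[0,6,-2] → ·  [on edge]
    (2,2)@(5, 5): e=[0,10,-6] → ·  [on edge]
    (3,3)@(7, 7): e=[0,14,-10] → ·  [on edge]
    (4,4)@(9, 9): e=[0,18,-14] → ·  [on edge]
    (5,5)@(11, 11): e=[0,22,-18] → ·  [on edge]
    (6,6)@(13, 13): e=[0,26,-22] → ·  [on edge]
    (7,7)@(15, 15): e=[0,30,-26] → ·  [on edge]
    (8,8)@(17, 17): e=[0,34,-30] → ·  [on edge]
  covered (1 px):
    █ · · · · · · · · ·
    · · · · · · · · · ·
    · · · · · · · · · ·
    · · · · · · · · · ·
    · · · · · · · · · ·
    · · · · · · · · · ·
    · · · · · · · · · ·
    · · · · · · · · · ·
    · · · · · · · · · ·
T2:
  2·area = 90  (B↔C swapped to make it positive)
  edge (6, 16)→(15, 4): d=(9,-12) inclusive
  edge (15, 4)→(18, 10): d=(3,6) inclusive
  edge (18, 10)→(6, 16): d=(-12,6) inclusive
    (7,2)@(15, 5): e=[9,3,78] → █
    (8,2)@(17, 5): e=[33,-9,66] → ·
    (6,3)@(13, 7): e=[3,21,66] → █
    (8,3)@(17, 7): e=[51,-3,42] → ·
    (6,4)@(13, 9): e=[21,27,42] → █
    (8,4)@(17, 9): e=[69,3,18] → █
    (9,4)@(19, 9): e=[93,-9,6] → ·
    (5,5)@(11, 11): e=[15,45,30] → █
    (8,5)@(17, 11): e=[87,9,-6] → ·
    (4,6)@(9, 13): e=[9,63,18] → █
    (6,6)@(13, 13): e=[57,39,-6] → ·
    (7,6)@(15, 13): e=[81,27,-18] → ·
  covered (12 px):
    · · · · · · · · · ·
    · · · · · · · · · ·
    · · · · · · · █ · ·
    · · · · · · █ █ · ·
    · · · · · · █ █ █ ·
    · · · · · █ █ █ · ·
    · · · · █ █ · · · ·
    · · · █ · · · · · ·
    · · · · · · · · · ·
T3:
  2·area = 40  (B↔C swapped to make it positive)
  edge (16, 16)→(10, 18): d=(-6,2) inclusive
  edge (10, 18)→(8, 12): d=(-2,-6) inclusive
  edge (8, 12)→(16, 16): d=(8,4) inclusive
    (2,1)@(5, 3): e=[100,0,-60] → ·  [on edge]
    (3,4)@(7, 9): e=[60,0,-20] → ·  [on edge]
    (4,6)@(9, 13): e=[32,4,4] → █
    (5,6)@(11, 13): e=[28,16,-4] → ·
    (4,7)@(9, 15): e=[20,0,20] → █  [on edge]
    (5,7)@(11, 15): e=[16,12,12] → █
    (6,7)@(13, 15): e=[12,24,4] → █
    (7,7)@(15, 15): e=[8,36,-4] → ·
    (9,7)@(19, 15): e=[0,60,-20] → ·  [on edge]
    (4,8)@(9, 17): e=[8,-4,36] → ·
    (5,8)@(11, 17): e=[4,8,28] → █
    (6,8)@(13, 17): e=[0,20,20] → █  [on edge]
  covered (6 px):
    · · · · · · · · · ·
    · · · · · · · · · ·
    · · · · · · · · · ·
    · · · · · · · · · ·
    · · · · · · · · · ·
    · · · · · · · · · ·
    · · · · █ · · · · ·
    · · · · █ █ █ · · ·
    · · · · · █ █ · · ·
T4:
  2·area = 32
  edge (10, 16)→(6, 18): d=(-4,2) inclusive
  edge (6, 18)→(8, 9): d=(2,-9) inclusive
  edge (8, 9)→(10, 16): d=(2,7) inclusive
    (4,6)@(9, 13): e=[14,17,1] → █
    (5,6)@(11, 13): e=[10,35,-13] → ·
    (3,7)@(7, 15): e=[10,3,19] → █
    (5,7)@(11, 15): e=[2,39,-9] → ·
    (3,8)@(7, 17): e=[2,7,23] → █
    (4,8)@(9, 17): e=[-2,25,9] → ·
  covered (4 px):
    · · · · · · · · · ·
    · · · · · · · · · ·
    · · · · · · · · · ·
    · · · · · · · · · ·
    · · · · · · · · · ·
    · · · · · · · · · ·
    · · · · █ · · · · ·
    · · · █ █ · · · · ·
    · · · █ · · · · · ·

Final: 25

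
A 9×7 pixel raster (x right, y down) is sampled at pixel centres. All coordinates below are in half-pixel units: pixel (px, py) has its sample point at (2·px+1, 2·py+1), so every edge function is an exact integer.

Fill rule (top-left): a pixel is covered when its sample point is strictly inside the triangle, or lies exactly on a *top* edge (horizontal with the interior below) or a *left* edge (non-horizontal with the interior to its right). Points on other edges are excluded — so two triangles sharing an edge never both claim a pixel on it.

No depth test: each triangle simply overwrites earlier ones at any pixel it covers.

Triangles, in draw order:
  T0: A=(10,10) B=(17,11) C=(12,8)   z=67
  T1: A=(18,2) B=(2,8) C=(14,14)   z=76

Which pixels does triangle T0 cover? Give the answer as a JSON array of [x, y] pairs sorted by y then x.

T0:
  2·area = 16  (B↔C swapped to make it positive)
  edge (10, 10)→(12, 8): d=(2,-2) top-left  bias=+0
  edge (12, 8)→(17, 11): d=(5,3) right/bottom  bias=-1
  edge (17, 11)→(10, 10): d=(-7,-1) top-left  bias=+0
    (8,1)@(17, 3): e=[0,-40,56] → ·  [on edge]
    (3,2)@(7, 5): e=[-16,0,32] → ·  [on edge]
    (7,2)@(15, 5): e=[0,-24,40] → ·  [on edge]
    (6,3)@(13, 7): e=[0,-8,24] → ·  [on edge]
    (1,4)@(3, 9): e=[-16,32,0] → ·  [on edge]
    (5,4)@(11, 9): e=[0,8,8] → #  [on edge]
    (6,4)@(13, 9): e=[4,2,10] → #
    (7,4)@(15, 9): e=[8,-4,12] → ·
    (4,5)@(9, 11): e=[0,24,-8] → ·  [on edge]
    (5,5)@(11, 11): e=[4,18,-6] → ·
    (6,5)@(13, 11): e=[8,12,-4] → ·
    (8,5)@(17, 11): e=[16,0,0] → ·  [on edge]
    (3,6)@(7, 13): e=[0,40,-24] → ·  [on edge]
  covered (2 px):
    · · · · · · · · ·
    · · · · · · · · ·
    · · · · · · · · ·
    · · · · · · · · ·
    · · · · · # # · ·
    · · · · · · · · ·
    · · · · · · · · ·
T1:
  2·area = 168  (B↔C swapped to make it positive)
  edge (18, 2)→(14, 14): d=(-4,12) right/bottom  bias=-1
  edge (14, 14)→(2, 8): d=(-12,-6) top-left  bias=+0
  edge (2, 8)→(18, 2): d=(16,-6) top-left  bias=+0
    (8,1)@(17, 3): e=[8,150,10] → #
    (5,2)@(11, 5): e=[72,90,6] → #
    (6,2)@(13, 5): e=[48,102,18] → #
    (7,2)@(15, 5): e=[24,114,30] → #
    (8,2)@(17, 5): e=[0,126,42] → ·  [on edge]
    (2,3)@(5, 7): e=[136,30,2] → #
    (3,3)@(7, 7): e=[112,42,14] → #
    (4,3)@(9, 7): e=[88,54,26] → #
    (8,3)@(17, 7): e=[-8,102,74] → ·
    (2,4)@(5, 9): e=[128,6,34] → #
    (8,4)@(17, 9): e=[-16,78,106] → ·
    (2,5)@(5, 11): e=[120,-18,66] → ·
    (7,5)@(15, 11): e=[0,42,126] → ·  [on edge]
  covered (20 px):
    · · · · · · · · ·
    · · · · · · · · #
    · · · · · # # # ·
    · · # # # # # # ·
    · · # # # # # # ·
    · · · · # # # · ·
    · · · · · · # · ·

Result: [[5,4],[6,4]]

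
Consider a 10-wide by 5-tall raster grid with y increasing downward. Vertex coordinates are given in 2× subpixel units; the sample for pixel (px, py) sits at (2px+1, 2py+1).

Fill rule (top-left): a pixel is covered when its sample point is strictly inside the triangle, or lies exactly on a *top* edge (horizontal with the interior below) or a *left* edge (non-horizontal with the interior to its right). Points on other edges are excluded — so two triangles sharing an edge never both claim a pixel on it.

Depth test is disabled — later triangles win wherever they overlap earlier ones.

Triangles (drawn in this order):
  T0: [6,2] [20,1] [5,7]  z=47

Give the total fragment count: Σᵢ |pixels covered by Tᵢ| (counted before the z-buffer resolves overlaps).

T0:
  2·area = 69
  edge (6, 2)→(20, 1): d=(14,-1) top-left  bias=+0
  edge (20, 1)→(5, 7): d=(-15,6) right/bottom  bias=-1
  edge (5, 7)→(6, 2): d=(1,-5) top-left  bias=+0
    (3,1)@(7, 3): e=[15,48,6] → X
    (4,1)@(9, 3): e=[17,36,16] → X
    (5,1)@(11, 3): e=[19,24,26] → X
    (6,1)@(13, 3): e=[21,12,36] → X
    (7,1)@(15, 3): e=[23,0,46] → .  [on edge]
    (3,2)@(7, 5): e=[43,18,8] → X
    (5,2)@(11, 5): e=[47,-6,28] → .
    (6,2)@(13, 5): e=[49,-18,38] → .
    (2,3)@(5, 7): e=[69,0,0] → .  [on edge]
    (3,3)@(7, 7): e=[71,-12,10] → .
    (4,3)@(9, 7): e=[73,-24,20] → .
  covered (6 px):
    . . . . . . . . . .
    . . . X X X X . . .
    . . . X X . . . . .
    . . . . . . . . . .
    . . . . . . . . . .

Result: 6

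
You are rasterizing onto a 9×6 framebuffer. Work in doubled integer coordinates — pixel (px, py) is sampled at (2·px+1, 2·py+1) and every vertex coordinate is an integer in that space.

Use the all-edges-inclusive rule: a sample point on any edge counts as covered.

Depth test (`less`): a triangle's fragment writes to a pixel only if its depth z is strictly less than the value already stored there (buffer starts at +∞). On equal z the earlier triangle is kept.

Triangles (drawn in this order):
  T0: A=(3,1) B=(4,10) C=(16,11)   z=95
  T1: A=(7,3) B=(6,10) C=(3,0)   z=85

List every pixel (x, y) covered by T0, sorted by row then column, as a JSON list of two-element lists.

T0:
  2·area = 107  (B↔C swapped to make it positive)
  edge (3, 1)→(16, 11): d=(13,10) inclusive
  edge (16, 11)→(4, 10): d=(-12,-1) inclusive
  edge (4, 10)→(3, 1): d=(-1,-9) inclusive
    (1,0)@(3, 1): e=[0,107,0] → X  [on edge]
    (2,0)@(5, 1): e=[-20,109,18] → .
    (1,1)@(3, 3): e=[26,83,-2] → .
    (2,1)@(5, 3): e=[6,85,16] → X
    (3,1)@(7, 3): e=[-14,87,34] → .
    (2,2)@(5, 5): e=[32,61,14] → X
    (3,2)@(7, 5): e=[12,63,32] → X
    (4,2)@(9, 5): e=[-8,65,50] → .
    (2,3)@(5, 7): e=[58,37,12] → X
    (4,3)@(9, 7): e=[18,41,48] → X
    (5,3)@(11, 7): e=[-2,43,66] → .
    (2,4)@(5, 9): e=[84,13,10] → X
  covered (12 px):
    . X . . . . . . .
    . . X . . . . . .
    . . X X . . . . .
    . . X X X . . . .
    . . X X X X X . .
    . . . . . . . . .
T1:
  2·area = 31
  edge (7, 3)→(6, 10): d=(-1,7) inclusive
  edge (6, 10)→(3, 0): d=(-3,-10) inclusive
  edge (3, 0)→(7, 3): d=(4,3) inclusive
    (2,1)@(5, 3): e=[14,11,6] → X
    (3,1)@(7, 3): e=[0,31,0] → X  [on edge]
    (4,1)@(9, 3): e=[-14,51,-6] → .
    (2,2)@(5, 5): e=[12,5,14] → X
    (3,2)@(7, 5): e=[-2,25,8] → .
    (2,3)@(5, 7): e=[10,-1,22] → .
    (7,4)@(15, 9): e=[-62,93,0] → .  [on edge]
  covered (3 px):
    . . . . . . . . .
    . . X X . . . . .
    . . X . . . . . .
    . . . . . . . . .
    . . . . . . . . .
    . . . . . . . . .

Final: [[1,0],[2,1],[2,2],[3,2],[2,3],[3,3],[4,3],[2,4],[3,4],[4,4],[5,4],[6,4]]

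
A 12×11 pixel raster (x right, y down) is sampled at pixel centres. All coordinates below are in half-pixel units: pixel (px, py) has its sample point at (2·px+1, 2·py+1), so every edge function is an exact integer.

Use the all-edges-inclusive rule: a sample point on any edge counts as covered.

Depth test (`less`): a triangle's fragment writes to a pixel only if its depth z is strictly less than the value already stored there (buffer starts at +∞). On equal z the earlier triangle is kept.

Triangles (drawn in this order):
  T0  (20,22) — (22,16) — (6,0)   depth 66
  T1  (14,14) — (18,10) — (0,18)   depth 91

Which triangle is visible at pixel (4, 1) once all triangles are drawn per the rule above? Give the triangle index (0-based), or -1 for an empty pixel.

T0:
  2·area = 128  (B↔C swapped to make it positive)
  edge (20, 22)→(6, 0): d=(-14,-22) inclusive
  edge (6, 0)→(22, 16): d=(16,16) inclusive
  edge (22, 16)→(20, 22): d=(-2,6) inclusive
    (3,0)@(7, 1): e=[8,0,120] → #  [on edge]
    (4,0)@(9, 1): e=[52,-32,108] → ·
    (3,1)@(7, 3): e=[-20,32,116] → ·
    (4,1)@(9, 3): e=[24,0,104] → #  [on edge]
    (5,1)@(11, 3): e=[68,-32,92] → ·
    (4,2)@(9, 5): e=[-4,32,100] → ·
    (5,2)@(11, 5): e=[40,0,88] → #  [on edge]
    (6,2)@(13, 5): e=[84,-32,76] → ·
    (5,3)@(11, 7): e=[12,32,84] → #
    (6,3)@(13, 7): e=[56,0,72] → #  [on edge]
    (7,3)@(15, 7): e=[100,-32,60] → ·
    (5,4)@(11, 9): e=[-16,64,80] → ·
    (7,4)@(15, 9): e=[72,0,56] → #  [on edge]
    (6,5)@(13, 11): e=[0,64,64] → #  [on edge]
    (8,5)@(17, 11): e=[88,0,40] → #  [on edge]
    (9,6)@(19, 13): e=[104,0,24] → #  [on edge]
    (11,6)@(23, 13): e=[192,-64,0] → ·  [on edge]
    (10,7)@(21, 15): e=[120,0,8] → #  [on edge]
    (11,8)@(23, 17): e=[136,0,-8] → ·  [on edge]
    (10,9)@(21, 19): e=[64,64,0] → #  [on edge]
  covered (21 px):
    · · · # · · · · · · · ·
    · · · · # · · · · · · ·
    · · · · · # · · · · · ·
    · · · · · # # · · · · ·
    · · · · · · # # · · · ·
    · · · · · · # # # · · ·
    · · · · · · · # # # · ·
    · · · · · · · · # # # ·
    · · · · · · · · # # # ·
    · · · · · · · · · # # ·
    · · · · · · · · · · · ·
T1:
  2·area = 40  (B↔C swapped to make it positive)
  edge (14, 14)→(0, 18): d=(-14,4) inclusive
  edge (0, 18)→(18, 10): d=(18,-8) inclusive
  edge (18, 10)→(14, 14): d=(-4,4) inclusive
    (11,2)@(23, 5): e=[90,-50,0] → ·  [on edge]
    (10,3)@(21, 7): e=[70,-30,0] → ·  [on edge]
    (9,4)@(19, 9): e=[50,-10,0] → ·  [on edge]
    (8,5)@(17, 11): e=[30,10,0] → #  [on edge]
    (9,5)@(19, 11): e=[22,26,-8] → ·
    (6,6)@(13, 13): e=[18,14,8] → #
    (7,6)@(15, 13): e=[10,30,0] → #  [on edge]
    (8,6)@(17, 13): e=[2,46,-8] → ·
    (3,7)@(7, 15): e=[14,2,24] → #
    (4,7)@(9, 15): e=[6,18,16] → #
    (5,7)@(11, 15): e=[-2,34,8] → ·
    (6,7)@(13, 15): e=[-10,50,0] → ·  [on edge]
    (5,8)@(11, 17): e=[-30,70,0] → ·  [on edge]
    (4,9)@(9, 19): e=[-50,90,0] → ·  [on edge]
    (3,10)@(7, 21): e=[-70,110,0] → ·  [on edge]
  covered (6 px):
    · · · · · · · · · · · ·
    · · · · · · · · · · · ·
    · · · · · · · · · · · ·
    · · · · · · · · · · · ·
    · · · · · · · · · · · ·
    · · · · · · · · # · · ·
    · · · · · · # # · · · ·
    · · · # # · · · · · · ·
    · # · · · · · · · · · ·
    · · · · · · · · · · · ·
    · · · · · · · · · · · ·

Z-buffer (winner per pixel, '.' = empty):
  . . . 0 . . . . . . . .
  . . . . 0 . . . . . . .
  . . . . . 0 . . . . . .
  . . . . . 0 0 . . . . .
  . . . . . . 0 0 . . . .
  . . . . . . 0 0 0 . . .
  . . . . . . 1 0 0 0 . .
  . . . 1 1 . . . 0 0 0 .
  . 1 . . . . . . 0 0 0 .
  . . . . . . . . . 0 0 .
  . . . . . . . . . . . .

Final: 0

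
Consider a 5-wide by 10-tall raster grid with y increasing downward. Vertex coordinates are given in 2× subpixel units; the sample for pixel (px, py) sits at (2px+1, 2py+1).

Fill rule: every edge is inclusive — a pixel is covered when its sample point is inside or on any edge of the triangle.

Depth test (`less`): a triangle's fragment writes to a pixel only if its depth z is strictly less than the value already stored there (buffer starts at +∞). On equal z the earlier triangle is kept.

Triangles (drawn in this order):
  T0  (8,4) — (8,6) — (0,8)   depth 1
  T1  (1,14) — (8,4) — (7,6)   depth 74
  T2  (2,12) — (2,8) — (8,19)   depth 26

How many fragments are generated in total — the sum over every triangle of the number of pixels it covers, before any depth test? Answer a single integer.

T0:
  2·area = 16
  edge (8, 4)→(8, 6): d=(0,2) inclusive
  edge (8, 6)→(0, 8): d=(-8,2) inclusive
  edge (0, 8)→(8, 4): d=(8,-4) inclusive
    (3,2)@(7, 5): e=[2,10,4] → X
    (4,2)@(9, 5): e=[-2,6,12] → .
    (1,3)@(3, 7): e=[10,2,4] → X
    (2,3)@(5, 7): e=[6,-2,12] → .
    (3,3)@(7, 7): e=[2,-6,20] → .
    (1,4)@(3, 9): e=[10,-14,20] → .
  covered (2 px):
    . . . . .
    . . . . .
    . . . X .
    . X . . .
    . . . . .
    . . . . .
    . . . . .
    . . . . .
    . . . . .
    . . . . .
T1:
  2·area = 4
  edge (1, 14)→(8, 4): d=(7,-10) inclusive
  edge (8, 4)→(7, 6): d=(-1,2) inclusive
  edge (7, 6)→(1, 14): d=(-6,8) inclusive
  covered (0 px):
    . . . . .
    . . . . .
    . . . . .
    . . . . .
    . . . . .
    . . . . .
    . . . . .
    . . . . .
    . . . . .
    . . . . .
T2:
  2·area = 24
  edge (2, 12)→(2, 8): d=(0,-4) inclusive
  edge (2, 8)→(8, 19): d=(6,11) inclusive
  edge (8, 19)→(2, 12): d=(-6,-7) inclusive
    (1,5)@(3, 11): e=[4,7,13] → X
    (2,5)@(5, 11): e=[12,-15,27] → .
    (1,6)@(3, 13): e=[4,19,1] → X
    (2,6)@(5, 13): e=[12,-3,15] → .
    (1,7)@(3, 15): e=[4,31,-11] → .
    (2,7)@(5, 15): e=[12,9,3] → X
    (3,7)@(7, 15): e=[20,-13,17] → .
    (2,8)@(5, 17): e=[12,21,-9] → .
  covered (3 px):
    . . . . .
    . . . . .
    . . . . .
    . . . . .
    . . . . .
    . X . . .
    . X . . .
    . . X . .
    . . . . .
    . . . . .

Answer: 5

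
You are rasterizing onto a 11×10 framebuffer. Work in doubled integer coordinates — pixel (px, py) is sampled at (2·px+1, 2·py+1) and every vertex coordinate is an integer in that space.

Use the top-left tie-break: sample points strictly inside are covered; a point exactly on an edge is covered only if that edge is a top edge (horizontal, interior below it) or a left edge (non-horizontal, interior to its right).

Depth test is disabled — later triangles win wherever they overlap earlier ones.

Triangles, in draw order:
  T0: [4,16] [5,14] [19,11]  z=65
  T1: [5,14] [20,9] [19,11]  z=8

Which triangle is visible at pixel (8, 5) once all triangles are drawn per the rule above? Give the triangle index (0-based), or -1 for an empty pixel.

T0:
  2·area = 25
  edge (4, 16)→(5, 14): d=(1,-2) top-left  bias=+0
  edge (5, 14)→(19, 11): d=(14,-3) top-left  bias=+0
  edge (19, 11)→(4, 16): d=(-15,5) right/bottom  bias=-1
    (9,5)@(19, 11): e=[25,0,0] → .  [on edge]
    (5,6)@(11, 13): e=[11,4,10] → X
    (6,6)@(13, 13): e=[15,10,0] → .  [on edge]
    (2,7)@(5, 15): e=[1,14,10] → X
    (3,7)@(7, 15): e=[5,20,0] → .  [on edge]
    (5,7)@(11, 15): e=[13,32,-20] → .
    (0,8)@(1, 17): e=[-5,30,0] → .  [on edge]
    (2,8)@(5, 17): e=[3,42,-20] → .
  covered (2 px):
    . . . . . . . . . . .
    . . . . . . . . . . .
    . . . . . . . . . . .
    . . . . . . . . . . .
    . . . . . . . . . . .
    . . . . . . . . . . .
    . . . . . X . . . . .
    . . X . . . . . . . .
    . . . . . . . . . . .
    . . . . . . . . . . .
T1:
  2·area = 25
  edge (5, 14)→(20, 9): d=(15,-5) top-left  bias=+0
  edge (20, 9)→(19, 11): d=(-1,2) right/bottom  bias=-1
  edge (19, 11)→(5, 14): d=(-14,3) right/bottom  bias=-1
    (10,3)@(21, 7): e=[-25,0,50] → .  [on edge]
    (7,5)@(15, 11): e=[5,8,12] → X
    (8,5)@(17, 11): e=[15,4,6] → X
    (9,5)@(19, 11): e=[25,0,0] → .  [on edge]
    (4,6)@(9, 13): e=[5,18,2] → X
    (5,6)@(11, 13): e=[15,14,-4] → .
    (7,6)@(15, 13): e=[35,6,-16] → .
    (8,6)@(17, 13): e=[45,2,-22] → .
    (4,7)@(9, 15): e=[35,16,-26] → .
    (8,7)@(17, 15): e=[75,0,-50] → .  [on edge]
    (7,9)@(15, 19): e=[125,0,-100] → .  [on edge]
  covered (3 px):
    . . . . . . . . . . .
    . . . . . . . . . . .
    . . . . . . . . . . .
    . . . . . . . . . . .
    . . . . . . . . . . .
    . . . . . . . X X . .
    . . . . X . . . . . .
    . . . . . . . . . . .
    . . . . . . . . . . .
    . . . . . . . . . . .

Z-buffer (winner per pixel, '.' = empty):
  . . . . . . . . . . .
  . . . . . . . . . . .
  . . . . . . . . . . .
  . . . . . . . . . . .
  . . . . . . . . . . .
  . . . . . . . 1 1 . .
  . . . . 1 0 . . . . .
  . . 0 . . . . . . . .
  . . . . . . . . . . .
  . . . . . . . . . . .

Answer: 1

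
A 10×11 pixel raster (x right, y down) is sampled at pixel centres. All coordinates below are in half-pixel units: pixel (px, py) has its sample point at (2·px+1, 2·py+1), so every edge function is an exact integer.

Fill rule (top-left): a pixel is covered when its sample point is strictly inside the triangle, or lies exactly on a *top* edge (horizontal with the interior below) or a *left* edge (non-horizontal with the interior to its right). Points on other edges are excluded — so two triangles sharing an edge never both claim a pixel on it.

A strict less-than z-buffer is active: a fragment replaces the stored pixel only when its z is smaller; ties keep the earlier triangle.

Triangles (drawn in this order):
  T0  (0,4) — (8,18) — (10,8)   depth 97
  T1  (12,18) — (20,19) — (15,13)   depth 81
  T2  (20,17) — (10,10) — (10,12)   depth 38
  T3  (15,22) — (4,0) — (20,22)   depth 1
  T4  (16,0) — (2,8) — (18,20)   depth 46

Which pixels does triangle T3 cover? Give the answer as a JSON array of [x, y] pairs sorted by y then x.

T0:
  2·area = 108  (B↔C swapped to make it positive)
  edge (0, 4)→(10, 8): d=(10,4) right/bottom  bias=-1
  edge (10, 8)→(8, 18): d=(-2,10) right/bottom  bias=-1
  edge (8, 18)→(0, 4): d=(-8,-14) top-left  bias=+0
    (5,1)@(11, 3): e=[-54,0,162] → ·  [on edge]
    (0,2)@(1, 5): e=[6,96,6] → #
    (1,2)@(3, 5): e=[-2,76,34] → ·
    (0,3)@(1, 7): e=[26,92,-10] → ·
    (1,3)@(3, 7): e=[18,72,18] → #
    (2,3)@(5, 7): e=[10,52,46] → #
    (3,3)@(7, 7): e=[2,32,74] → #
    (4,3)@(9, 7): e=[-6,12,102] → ·
    (1,4)@(3, 9): e=[38,68,2] → #
    (4,4)@(9, 9): e=[14,8,86] → #
    (5,4)@(11, 9): e=[6,-12,114] → ·
    (1,5)@(3, 11): e=[58,64,-14] → ·
    (4,6)@(9, 13): e=[54,0,54] → ·  [on edge]
  covered (13 px):
    · · · · · · · · · ·
    · · · · · · · · · ·
    # · · · · · · · · ·
    · # # # · · · · · ·
    · # # # # · · · · ·
    · · # # # · · · · ·
    · · · # · · · · · ·
    · · · # · · · · · ·
    · · · · · · · · · ·
    · · · · · · · · · ·
    · · · · · · · · · ·
T1:
  2·area = 43  (B↔C swapped to make it positive)
  edge (12, 18)→(15, 13): d=(3,-5) top-left  bias=+0
  edge (15, 13)→(20, 19): d=(5,6) right/bottom  bias=-1
  edge (20, 19)→(12, 18): d=(-8,-1) top-left  bias=+0
    (2,0)@(5, 1): e=[-86,0,129] → ·  [on edge]
    (7,6)@(15, 13): e=[0,0,43] → ·  [on edge]
    (7,7)@(15, 15): e=[6,10,27] → #
    (8,7)@(17, 15): e=[16,-2,29] → ·
    (6,8)@(13, 17): e=[2,32,9] → #
    (8,8)@(17, 17): e=[22,8,13] → #
    (9,8)@(19, 17): e=[32,-4,15] → ·
    (6,9)@(13, 19): e=[8,42,-7] → ·
    (7,9)@(15, 19): e=[18,30,-5] → ·
    (8,9)@(17, 19): e=[28,18,-3] → ·
  covered (4 px):
    · · · · · · · · · ·
    · · · · · · · · · ·
    · · · · · · · · · ·
    · · · · · · · · · ·
    · · · · · · · · · ·
    · · · · · · · · · ·
    · · · · · · · · · ·
    · · · · · · · # · ·
    · · · · · · # # # ·
    · · · · · · · · · ·
    · · · · · · · · · ·
T2:
  2·area = 20  (B↔C swapped to make it positive)
  edge (20, 17)→(10, 12): d=(-10,-5) top-left  bias=+0
  edge (10, 12)→(10, 10): d=(0,-2) top-left  bias=+0
  edge (10, 10)→(20, 17): d=(10,7) right/bottom  bias=-1
    (5,5)@(11, 11): e=[15,2,3] → #
    (6,5)@(13, 11): e=[25,6,-11] → ·
    (5,6)@(11, 13): e=[-5,2,23] → ·
    (6,6)@(13, 13): e=[5,6,9] → #
    (7,6)@(15, 13): e=[15,10,-5] → ·
    (6,7)@(13, 15): e=[-15,6,29] → ·
    (8,7)@(17, 15): e=[5,14,1] → #
    (9,7)@(19, 15): e=[15,18,-13] → ·
    (8,8)@(17, 17): e=[-15,14,21] → ·
  covered (3 px):
    · · · · · · · · · ·
    · · · · · · · · · ·
    · · · · · · · · · ·
    · · · · · · · · · ·
    · · · · · · · · · ·
    · · · · · # · · · ·
    · · · · · · # · · ·
    · · · · · · · · # ·
    · · · · · · · · · ·
    · · · · · · · · · ·
    · · · · · · · · · ·
T3:
  2·area = 110
  edge (15, 22)→(4, 0): d=(-11,-22) top-left  bias=+0
  edge (4, 0)→(20, 22): d=(16,22) right/bottom  bias=-1
  edge (20, 22)→(15, 22): d=(-5,0) right/bottom  bias=-1
    (3,2)@(7, 5): e=[11,14,85] → #
    (4,2)@(9, 5): e=[55,-30,85] → ·
    (3,3)@(7, 7): e=[-11,46,75] → ·
    (4,3)@(9, 7): e=[33,2,75] → #
    (5,3)@(11, 7): e=[77,-42,75] → ·
    (4,4)@(9, 9): e=[11,34,65] → #
    (5,4)@(11, 9): e=[55,-10,65] → ·
    (4,5)@(9, 11): e=[-11,66,55] → ·
    (5,5)@(11, 11): e=[33,22,55] → #
    (6,5)@(13, 11): e=[77,-22,55] → ·
    (5,6)@(11, 13): e=[11,54,45] → #
    (6,6)@(13, 13): e=[55,10,45] → #
  covered (14 px):
    · · · · · · · · · ·
    · · · · · · · · · ·
    · · · # · · · · · ·
    · · · · # · · · · ·
    · · · · # · · · · ·
    · · · · · # · · · ·
    · · · · · # # · · ·
    · · · · · · # · · ·
    · · · · · · # # · ·
    · · · · · · · # # ·
    · · · · · · · # # #
T4:
  2·area = 296  (B↔C swapped to make it positive)
  edge (16, 0)→(18, 20): d=(2,20) right/bottom  bias=-1
  edge (18, 20)→(2, 8): d=(-16,-12) top-left  bias=+0
  edge (2, 8)→(16, 0): d=(14,-8) top-left  bias=+0
    (7,0)@(15, 1): e=[22,268,6] → #
    (8,0)@(17, 1): e=[-18,292,22] → ·
    (5,1)@(11, 3): e=[106,188,2] → #
    (6,1)@(13, 3): e=[66,212,18] → #
    (8,1)@(17, 3): e=[-14,260,50] → ·
    (4,2)@(9, 5): e=[150,132,14] → #
    (8,2)@(17, 5): e=[-10,228,78] → ·
    (2,3)@(5, 7): e=[234,52,10] → #
    (3,3)@(7, 7): e=[194,76,26] → #
    (8,3)@(17, 7): e=[-6,196,106] → ·
    (2,4)@(5, 9): e=[238,20,38] → #
    (8,4)@(17, 9): e=[-2,164,134] → ·
  covered (37 px):
    · · · · · · · # · ·
    · · · · · # # # · ·
    · · · · # # # # · ·
    · · # # # # # # · ·
    · · # # # # # # · ·
    · · · # # # # # # ·
    · · · · # # # # # ·
    · · · · · · # # # ·
    · · · · · · · # # ·
    · · · · · · · · # ·
    · · · · · · · · · ·

Answer: [[3,2],[4,3],[4,4],[5,5],[5,6],[6,6],[6,7],[6,8],[7,8],[7,9],[8,9],[7,10],[8,10],[9,10]]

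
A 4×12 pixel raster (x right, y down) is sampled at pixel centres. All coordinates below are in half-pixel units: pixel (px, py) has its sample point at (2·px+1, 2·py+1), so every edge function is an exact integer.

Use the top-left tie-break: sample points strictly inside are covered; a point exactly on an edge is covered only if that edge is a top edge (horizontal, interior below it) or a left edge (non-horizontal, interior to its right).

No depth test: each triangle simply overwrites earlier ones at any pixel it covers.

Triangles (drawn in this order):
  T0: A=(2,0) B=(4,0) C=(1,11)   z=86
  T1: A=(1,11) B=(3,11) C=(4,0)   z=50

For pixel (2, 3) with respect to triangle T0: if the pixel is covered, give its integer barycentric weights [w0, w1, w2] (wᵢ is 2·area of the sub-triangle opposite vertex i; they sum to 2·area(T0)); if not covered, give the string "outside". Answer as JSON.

T0:
  2·area = 22
  edge (2, 0)→(4, 0): d=(2,0) top-left  bias=+0
  edge (4, 0)→(1, 11): d=(-3,11) right/bottom  bias=-1
  edge (1, 11)→(2, 0): d=(1,-11) top-left  bias=+0
    (1,0)@(3, 1): e=[2,8,12] → █
    (2,0)@(5, 1): e=[2,-14,34] → ·
    (1,1)@(3, 3): e=[6,2,14] → █
    (2,1)@(5, 3): e=[6,-20,36] → ·
    (1,2)@(3, 5): e=[10,-4,16] → ·
    (0,5)@(1, 11): e=[22,0,0] → ·  [on edge]
  covered (2 px):
    · █ · ·
    · █ · ·
    · · · ·
    · · · ·
    · · · ·
    · · · ·
    · · · ·
    · · · ·
    · · · ·
    · · · ·
    · · · ·
    · · · ·
T1:
  2·area = 22  (B↔C swapped to make it positive)
  edge (1, 11)→(4, 0): d=(3,-11) top-left  bias=+0
  edge (4, 0)→(3, 11): d=(-1,11) right/bottom  bias=-1
  edge (3, 11)→(1, 11): d=(-2,0) right/bottom  bias=-1
    (1,2)@(3, 5): e=[4,6,12] → █
    (2,2)@(5, 5): e=[26,-16,12] → ·
    (1,3)@(3, 7): e=[10,4,8] → █
    (2,3)@(5, 7): e=[32,-18,8] → ·
    (1,4)@(3, 9): e=[16,2,4] → █
    (2,4)@(5, 9): e=[38,-20,4] → ·
    (0,5)@(1, 11): e=[0,22,0] → ·  [on edge]
    (1,5)@(3, 11): e=[22,0,0] → ·  [on edge]
    (2,5)@(5, 11): e=[44,-22,0] → ·  [on edge]
    (3,5)@(7, 11): e=[66,-44,0] → ·  [on edge]
  covered (3 px):
    · · · ·
    · · · ·
    · █ · ·
    · █ · ·
    · █ · ·
    · · · ·
    · · · ·
    · · · ·
    · · · ·
    · · · ·
    · · · ·
    · · · ·

Result: "outside"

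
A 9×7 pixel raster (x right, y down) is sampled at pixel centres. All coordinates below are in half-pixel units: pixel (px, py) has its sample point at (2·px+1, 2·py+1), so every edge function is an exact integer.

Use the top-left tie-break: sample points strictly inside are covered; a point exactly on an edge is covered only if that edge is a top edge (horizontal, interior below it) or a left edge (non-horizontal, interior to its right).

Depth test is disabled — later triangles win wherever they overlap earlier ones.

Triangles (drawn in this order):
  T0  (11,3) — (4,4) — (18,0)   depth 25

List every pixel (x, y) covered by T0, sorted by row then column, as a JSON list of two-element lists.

T0:
  2·area = 14
  edge (11, 3)→(4, 4): d=(-7,1) right/bottom  bias=-1
  edge (4, 4)→(18, 0): d=(14,-4) top-left  bias=+0
  edge (18, 0)→(11, 3): d=(-7,3) right/bottom  bias=-1
    (7,0)@(15, 1): e=[10,2,2] → X
    (8,0)@(17, 1): e=[8,10,-4] → .
    (4,1)@(9, 3): e=[2,6,6] → X
    (5,1)@(11, 3): e=[0,14,0] → .  [on edge]
    (7,1)@(15, 3): e=[-4,30,-12] → .
    (4,2)@(9, 5): e=[-12,34,-8] → .
  covered (2 px):
    . . . . . . . X .
    . . . . X . . . .
    . . . . . . . . .
    . . . . . . . . .
    . . . . . . . . .
    . . . . . . . . .
    . . . . . . . . .

Result: [[7,0],[4,1]]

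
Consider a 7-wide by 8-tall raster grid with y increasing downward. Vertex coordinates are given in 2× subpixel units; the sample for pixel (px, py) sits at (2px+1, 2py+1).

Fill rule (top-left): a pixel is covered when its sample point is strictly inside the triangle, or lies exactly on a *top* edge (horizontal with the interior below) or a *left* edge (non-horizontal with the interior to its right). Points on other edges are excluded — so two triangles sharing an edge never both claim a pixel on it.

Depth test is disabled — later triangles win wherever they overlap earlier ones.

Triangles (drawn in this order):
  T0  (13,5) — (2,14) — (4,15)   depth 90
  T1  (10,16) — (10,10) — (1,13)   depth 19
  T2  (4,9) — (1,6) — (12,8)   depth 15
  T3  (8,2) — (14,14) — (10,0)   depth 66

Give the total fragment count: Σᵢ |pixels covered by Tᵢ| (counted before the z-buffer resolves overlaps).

T0:
  2·area = 29  (B↔C swapped to make it positive)
  edge (13, 5)→(4, 15): d=(-9,10) right/bottom  bias=-1
  edge (4, 15)→(2, 14): d=(-2,-1) top-left  bias=+0
  edge (2, 14)→(13, 5): d=(11,-9) top-left  bias=+0
    (6,2)@(13, 5): e=[0,29,0] → ·  [on edge]
    (5,3)@(11, 7): e=[2,23,4] → #
    (6,3)@(13, 7): e=[-18,25,22] → ·
    (4,4)@(9, 9): e=[4,17,8] → #
    (5,4)@(11, 9): e=[-16,19,26] → ·
    (3,5)@(7, 11): e=[6,11,12] → #
    (4,5)@(9, 11): e=[-14,13,30] → ·
    (2,6)@(5, 13): e=[8,5,16] → #
    (3,6)@(7, 13): e=[-12,7,34] → ·
    (2,7)@(5, 15): e=[-10,1,38] → ·
  covered (4 px):
    · · · · · · ·
    · · · · · · ·
    · · · · · · ·
    · · · · · # ·
    · · · · # · ·
    · · · # · · ·
    · · # · · · ·
    · · · · · · ·
T1:
  2·area = 54  (B↔C swapped to make it positive)
  edge (10, 16)→(1, 13): d=(-9,-3) top-left  bias=+0
  edge (1, 13)→(10, 10): d=(9,-3) top-left  bias=+0
  edge (10, 10)→(10, 16): d=(0,6) right/bottom  bias=-1
    (6,4)@(13, 9): e=[72,0,-18] → ·  [on edge]
    (3,5)@(7, 11): e=[36,0,18] → #  [on edge]
    (4,5)@(9, 11): e=[42,6,6] → #
    (5,5)@(11, 11): e=[48,12,-6] → ·
    (0,6)@(1, 13): e=[0,0,54] → #  [on edge]
    (1,6)@(3, 13): e=[6,6,42] → #
    (2,6)@(5, 13): e=[12,12,30] → #
    (5,6)@(11, 13): e=[30,30,-6] → ·
    (0,7)@(1, 15): e=[-18,18,54] → ·
    (1,7)@(3, 15): e=[-12,24,42] → ·
    (2,7)@(5, 15): e=[-6,30,30] → ·
    (3,7)@(7, 15): e=[0,36,18] → #  [on edge]
  covered (9 px):
    · · · · · · ·
    · · · · · · ·
    · · · · · · ·
    · · · · · · ·
    · · · · · · ·
    · · · # # · ·
    # # # # # · ·
    · · · # # · ·
T2:
  2·area = 27
  edge (4, 9)→(1, 6): d=(-3,-3) top-left  bias=+0
  edge (1, 6)→(12, 8): d=(11,2) right/bottom  bias=-1
  edge (12, 8)→(4, 9): d=(-8,1) right/bottom  bias=-1
    (1,3)@(3, 7): e=[3,7,17] → #
    (2,3)@(5, 7): e=[9,3,15] → #
    (3,3)@(7, 7): e=[15,-1,13] → ·
    (1,4)@(3, 9): e=[-3,29,1] → ·
    (2,4)@(5, 9): e=[3,25,-1] → ·
  covered (2 px):
    · · · · · · ·
    · · · · · · ·
    · · · · · · ·
    · # # · · · ·
    · · · · · · ·
    · · · · · · ·
    · · · · · · ·
    · · · · · · ·
T3:
  2·area = 36  (B↔C swapped to make it positive)
  edge (8, 2)→(10, 0): d=(2,-2) top-left  bias=+0
  edge (10, 0)→(14, 14): d=(4,14) right/bottom  bias=-1
  edge (14, 14)→(8, 2): d=(-6,-12) top-left  bias=+0
    (4,0)@(9, 1): e=[0,18,18] → #  [on edge]
    (5,0)@(11, 1): e=[4,-10,42] → ·
    (3,1)@(7, 3): e=[0,54,-18] → ·  [on edge]
    (4,1)@(9, 3): e=[4,26,6] → #
    (5,1)@(11, 3): e=[8,-2,30] → ·
    (2,2)@(5, 5): e=[0,90,-54] → ·  [on edge]
    (4,2)@(9, 5): e=[8,34,-6] → ·
    (5,2)@(11, 5): e=[12,6,18] → #
    (6,2)@(13, 5): e=[16,-22,42] → ·
    (1,3)@(3, 7): e=[0,126,-90] → ·  [on edge]
    (5,3)@(11, 7): e=[16,14,6] → #
    (6,3)@(13, 7): e=[20,-14,30] → ·
    (0,4)@(1, 9): e=[0,162,-126] → ·  [on edge]
  covered (5 px):
    · · · · # · ·
    · · · · # · ·
    · · · · · # ·
    · · · · · # ·
    · · · · · · ·
    · · · · · · #
    · · · · · · ·
    · · · · · · ·

Answer: 20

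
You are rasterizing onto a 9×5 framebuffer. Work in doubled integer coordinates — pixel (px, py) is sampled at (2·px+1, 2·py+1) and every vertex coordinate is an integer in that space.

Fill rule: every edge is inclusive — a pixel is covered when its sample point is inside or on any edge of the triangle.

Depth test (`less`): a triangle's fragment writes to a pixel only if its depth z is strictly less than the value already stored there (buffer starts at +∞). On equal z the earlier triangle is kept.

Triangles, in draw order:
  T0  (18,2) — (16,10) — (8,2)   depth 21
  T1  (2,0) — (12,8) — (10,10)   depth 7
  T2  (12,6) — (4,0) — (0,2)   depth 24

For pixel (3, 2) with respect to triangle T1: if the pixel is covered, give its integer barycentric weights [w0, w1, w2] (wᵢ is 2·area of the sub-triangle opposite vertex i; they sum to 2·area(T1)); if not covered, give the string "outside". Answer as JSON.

T0:
  2·area = 80
  edge (18, 2)→(16, 10): d=(-2,8) inclusive
  edge (16, 10)→(8, 2): d=(-8,-8) inclusive
  edge (8, 2)→(18, 2): d=(10,0) inclusive
    (3,0)@(7, 1): e=[90,0,-10] → ·  [on edge]
    (4,1)@(9, 3): e=[70,0,10] → #  [on edge]
    (5,1)@(11, 3): e=[54,16,10] → #
    (6,1)@(13, 3): e=[38,32,10] → #
    (7,1)@(15, 3): e=[22,48,10] → #
    (8,1)@(17, 3): e=[6,64,10] → #
    (4,2)@(9, 5): e=[66,-16,30] → ·
    (5,2)@(11, 5): e=[50,0,30] → #  [on edge]
    (5,3)@(11, 7): e=[46,-16,50] → ·
    (6,3)@(13, 7): e=[30,0,50] → #  [on edge]
    (8,3)@(17, 7): e=[-2,32,50] → ·
    (6,4)@(13, 9): e=[26,-16,70] → ·
    (7,4)@(15, 9): e=[10,0,70] → #  [on edge]
  covered (12 px):
    · · · · · · · · ·
    · · · · # # # # #
    · · · · · # # # #
    · · · · · · # # ·
    · · · · · · · # ·
T1:
  2·area = 36
  edge (2, 0)→(12, 8): d=(10,8) inclusive
  edge (12, 8)→(10, 10): d=(-2,2) inclusive
  edge (10, 10)→(2, 0): d=(-8,-10) inclusive
    (1,0)@(3, 1): e=[2,32,2] → #
    (2,0)@(5, 1): e=[-14,28,22] → ·
    (1,1)@(3, 3): e=[22,28,-14] → ·
    (2,1)@(5, 3): e=[6,24,6] → #
    (3,1)@(7, 3): e=[-10,20,26] → ·
    (8,1)@(17, 3): e=[-90,0,126] → ·  [on edge]
    (2,2)@(5, 5): e=[26,20,-10] → ·
    (3,2)@(7, 5): e=[10,16,10] → #
    (4,2)@(9, 5): e=[-6,12,30] → ·
    (7,2)@(15, 5): e=[-54,0,90] → ·  [on edge]
    (3,3)@(7, 7): e=[30,12,-6] → ·
    (4,3)@(9, 7): e=[14,8,14] → #
    (6,3)@(13, 7): e=[-18,0,54] → ·  [on edge]
    (5,4)@(11, 9): e=[18,0,18] → #  [on edge]
  covered (5 px):
    · # · · · · · · ·
    · · # · · · · · ·
    · · · # · · · · ·
    · · · · # · · · ·
    · · · · · # · · ·
T2:
  2·area = 40  (B↔C swapped to make it positive)
  edge (12, 6)→(0, 2): d=(-12,-4) inclusive
  edge (0, 2)→(4, 0): d=(4,-2) inclusive
  edge (4, 0)→(12, 6): d=(8,6) inclusive
    (1,0)@(3, 1): e=[24,2,14] → #
    (2,0)@(5, 1): e=[32,6,2] → #
    (3,0)@(7, 1): e=[40,10,-10] → ·
    (1,1)@(3, 3): e=[0,10,30] → #  [on edge]
    (3,1)@(7, 3): e=[16,18,6] → #
    (4,1)@(9, 3): e=[24,22,-6] → ·
    (1,2)@(3, 5): e=[-24,18,46] → ·
    (2,2)@(5, 5): e=[-16,22,34] → ·
    (3,2)@(7, 5): e=[-8,26,22] → ·
    (4,2)@(9, 5): e=[0,30,10] → #  [on edge]
    (5,2)@(11, 5): e=[8,34,-2] → ·
    (4,3)@(9, 7): e=[-24,38,26] → ·
    (7,3)@(15, 7): e=[0,50,-10] → ·  [on edge]
  covered (6 px):
    · # # · · · · · ·
    · # # # · · · · ·
    · · · · # · · · ·
    · · · · · · · · ·
    · · · · · · · · ·

Result: [16,10,10]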